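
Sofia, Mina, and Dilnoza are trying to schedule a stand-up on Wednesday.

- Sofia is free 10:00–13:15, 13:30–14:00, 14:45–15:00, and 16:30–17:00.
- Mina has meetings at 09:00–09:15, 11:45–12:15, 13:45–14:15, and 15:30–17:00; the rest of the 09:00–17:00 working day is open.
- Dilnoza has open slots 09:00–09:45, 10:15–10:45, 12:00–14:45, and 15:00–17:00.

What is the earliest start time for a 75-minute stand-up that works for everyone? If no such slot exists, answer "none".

none

Mina free within 09:00–17:00: 09:15–11:45, 12:15–13:45, 14:15–15:30.
Sofia ∩ Mina: 10:00–11:45, 12:15–13:15, 13:30–13:45, 14:45–15:00.
Sofia ∩ Mina ∩ Dilnoza: 10:15–10:45, 12:15–13:15, 13:30–13:45.
Windows ≥ 75 min: (none).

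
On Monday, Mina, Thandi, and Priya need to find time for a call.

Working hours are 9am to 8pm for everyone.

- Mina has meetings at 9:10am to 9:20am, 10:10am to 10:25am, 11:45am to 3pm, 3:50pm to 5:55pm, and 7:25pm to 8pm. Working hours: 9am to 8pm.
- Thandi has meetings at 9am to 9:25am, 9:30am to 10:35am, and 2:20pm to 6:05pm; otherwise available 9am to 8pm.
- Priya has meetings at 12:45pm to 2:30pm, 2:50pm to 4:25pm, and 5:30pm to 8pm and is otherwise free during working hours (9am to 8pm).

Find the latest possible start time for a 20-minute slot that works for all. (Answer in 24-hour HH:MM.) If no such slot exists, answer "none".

11:25

Mina free within 09:00–20:00: 09:00–09:10, 09:20–10:10, 10:25–11:45, 15:00–15:50, 17:55–19:25.
Thandi free within 09:00–20:00: 09:25–09:30, 10:35–14:20, 18:05–20:00.
Priya free within 09:00–20:00: 09:00–12:45, 14:30–14:50, 16:25–17:30.
Mina ∩ Thandi: 09:25–09:30, 10:35–11:45, 18:05–19:25.
Mina ∩ Thandi ∩ Priya: 09:25–09:30, 10:35–11:45.
Windows ≥ 20 min: 10:35–11:45.
Latest start in the last window 10:35–11:45 is 11:45 − 20 min = 11:25.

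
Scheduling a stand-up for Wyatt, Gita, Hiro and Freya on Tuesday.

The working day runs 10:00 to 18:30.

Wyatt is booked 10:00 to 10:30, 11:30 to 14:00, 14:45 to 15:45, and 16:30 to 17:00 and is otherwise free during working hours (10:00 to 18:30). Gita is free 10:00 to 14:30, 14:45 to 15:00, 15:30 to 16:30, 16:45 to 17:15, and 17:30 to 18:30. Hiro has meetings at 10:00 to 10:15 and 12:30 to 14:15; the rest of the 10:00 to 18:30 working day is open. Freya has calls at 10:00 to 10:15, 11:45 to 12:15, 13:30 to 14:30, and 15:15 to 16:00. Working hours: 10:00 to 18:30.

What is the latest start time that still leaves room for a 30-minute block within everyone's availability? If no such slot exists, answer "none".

Wyatt free within 10:00–18:30: 10:30–11:30, 14:00–14:45, 15:45–16:30, 17:00–18:30.
Hiro free within 10:00–18:30: 10:15–12:30, 14:15–18:30.
Freya free within 10:00–18:30: 10:15–11:45, 12:15–13:30, 14:30–15:15, 16:00–18:30.
Wyatt ∩ Gita: 10:30–11:30, 14:00–14:30, 15:45–16:30, 17:00–17:15, 17:30–18:30.
Wyatt ∩ Gita ∩ Hiro: 10:30–11:30, 14:15–14:30, 15:45–16:30, 17:00–17:15, 17:30–18:30.
Wyatt ∩ Gita ∩ Hiro ∩ Freya: 10:30–11:30, 16:00–16:30, 17:00–17:15, 17:30–18:30.
Windows ≥ 30 min: 10:30–11:30, 16:00–16:30, 17:30–18:30.
Latest start in the last window 17:30–18:30 is 18:30 − 30 min = 18:00.

18:00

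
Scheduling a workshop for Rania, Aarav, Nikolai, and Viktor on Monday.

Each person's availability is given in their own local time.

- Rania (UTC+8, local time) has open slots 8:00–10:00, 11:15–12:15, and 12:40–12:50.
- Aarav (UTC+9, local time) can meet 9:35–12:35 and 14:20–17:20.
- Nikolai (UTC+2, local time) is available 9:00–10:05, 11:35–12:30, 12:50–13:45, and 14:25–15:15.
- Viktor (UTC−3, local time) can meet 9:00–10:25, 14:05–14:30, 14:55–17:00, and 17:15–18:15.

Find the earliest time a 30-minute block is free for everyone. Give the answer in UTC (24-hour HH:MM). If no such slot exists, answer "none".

Rania → UTC: 00:00–02:00, 03:15–04:15, 04:40–04:50.
Aarav → UTC: 00:35–03:35, 05:20–08:20.
Nikolai → UTC: 07:00–08:05, 09:35–10:30, 10:50–11:45, 12:25–13:15.
Viktor → UTC: 12:00–13:25, 17:05–17:30, 17:55–20:00, 20:15–21:15.
Rania ∩ Aarav: 00:35–02:00, 03:15–03:35.
Rania ∩ Aarav ∩ Nikolai: (none).
Rania ∩ Aarav ∩ Nikolai ∩ Viktor: (none).
Windows ≥ 30 min: (none).

none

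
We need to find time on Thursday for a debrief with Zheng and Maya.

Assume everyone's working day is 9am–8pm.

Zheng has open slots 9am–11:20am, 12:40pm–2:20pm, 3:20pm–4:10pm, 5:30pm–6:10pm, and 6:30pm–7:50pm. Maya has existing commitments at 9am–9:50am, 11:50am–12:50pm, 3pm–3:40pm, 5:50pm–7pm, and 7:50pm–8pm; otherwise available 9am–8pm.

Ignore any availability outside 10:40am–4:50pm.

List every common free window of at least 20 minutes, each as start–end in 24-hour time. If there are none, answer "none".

10:40–11:20, 12:50–14:20, 15:40–16:10

Maya free within 09:00–20:00: 09:50–11:50, 12:50–15:00, 15:40–17:50, 19:00–19:50.
Zheng ∩ Maya: 09:50–11:20, 12:50–14:20, 15:40–16:10, 17:30–17:50, 19:00–19:50.
Restricted to 10:40–16:50: 10:40–11:20, 12:50–14:20, 15:40–16:10.
Windows ≥ 20 min: 10:40–11:20, 12:50–14:20, 15:40–16:10.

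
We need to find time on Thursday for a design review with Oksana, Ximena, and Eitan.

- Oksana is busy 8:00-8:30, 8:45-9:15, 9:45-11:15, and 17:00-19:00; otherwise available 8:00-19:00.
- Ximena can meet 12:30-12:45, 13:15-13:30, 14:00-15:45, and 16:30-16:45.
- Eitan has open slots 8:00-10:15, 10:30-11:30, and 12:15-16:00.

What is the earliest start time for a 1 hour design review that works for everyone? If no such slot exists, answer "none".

Oksana free within 08:00–19:00: 08:30–08:45, 09:15–09:45, 11:15–17:00.
Oksana ∩ Ximena: 12:30–12:45, 13:15–13:30, 14:00–15:45, 16:30–16:45.
Oksana ∩ Ximena ∩ Eitan: 12:30–12:45, 13:15–13:30, 14:00–15:45.
Windows ≥ 60 min: 14:00–15:45.
Earliest such window starts at 14:00.

14:00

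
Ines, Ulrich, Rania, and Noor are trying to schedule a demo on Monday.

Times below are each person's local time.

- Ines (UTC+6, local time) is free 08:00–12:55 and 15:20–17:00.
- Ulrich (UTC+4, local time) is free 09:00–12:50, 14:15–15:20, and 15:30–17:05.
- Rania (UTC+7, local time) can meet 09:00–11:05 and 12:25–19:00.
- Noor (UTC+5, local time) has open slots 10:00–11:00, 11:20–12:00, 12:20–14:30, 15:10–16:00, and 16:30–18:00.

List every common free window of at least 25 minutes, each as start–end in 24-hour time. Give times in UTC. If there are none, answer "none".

Ines → UTC: 02:00–06:55, 09:20–11:00.
Ulrich → UTC: 05:00–08:50, 10:15–11:20, 11:30–13:05.
Rania → UTC: 02:00–04:05, 05:25–12:00.
Noor → UTC: 05:00–06:00, 06:20–07:00, 07:20–09:30, 10:10–11:00, 11:30–13:00.
Ines ∩ Ulrich: 05:00–06:55, 10:15–11:00.
Ines ∩ Ulrich ∩ Rania: 05:25–06:55, 10:15–11:00.
Ines ∩ Ulrich ∩ Rania ∩ Noor: 05:25–06:00, 06:20–06:55, 10:15–11:00.
Windows ≥ 25 min: 05:25–06:00, 06:20–06:55, 10:15–11:00.

05:25–06:00, 06:20–06:55, 10:15–11:00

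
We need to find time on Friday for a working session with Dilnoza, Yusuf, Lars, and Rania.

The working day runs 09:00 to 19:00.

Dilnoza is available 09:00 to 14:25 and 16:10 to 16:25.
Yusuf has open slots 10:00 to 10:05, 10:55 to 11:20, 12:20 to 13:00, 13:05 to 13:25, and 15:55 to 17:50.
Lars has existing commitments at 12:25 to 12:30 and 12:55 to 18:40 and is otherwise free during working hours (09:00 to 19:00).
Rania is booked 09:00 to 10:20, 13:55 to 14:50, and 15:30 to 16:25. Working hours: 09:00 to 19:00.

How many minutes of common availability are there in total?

55 minutes

Lars free within 09:00–19:00: 09:00–12:25, 12:30–12:55, 18:40–19:00.
Rania free within 09:00–19:00: 10:20–13:55, 14:50–15:30, 16:25–19:00.
Dilnoza ∩ Yusuf: 10:00–10:05, 10:55–11:20, 12:20–13:00, 13:05–13:25, 16:10–16:25.
Dilnoza ∩ Yusuf ∩ Lars: 10:00–10:05, 10:55–11:20, 12:20–12:25, 12:30–12:55.
Dilnoza ∩ Yusuf ∩ Lars ∩ Rania: 10:55–11:20, 12:20–12:25, 12:30–12:55.
Total common minutes: 25 + 5 + 25 = 55.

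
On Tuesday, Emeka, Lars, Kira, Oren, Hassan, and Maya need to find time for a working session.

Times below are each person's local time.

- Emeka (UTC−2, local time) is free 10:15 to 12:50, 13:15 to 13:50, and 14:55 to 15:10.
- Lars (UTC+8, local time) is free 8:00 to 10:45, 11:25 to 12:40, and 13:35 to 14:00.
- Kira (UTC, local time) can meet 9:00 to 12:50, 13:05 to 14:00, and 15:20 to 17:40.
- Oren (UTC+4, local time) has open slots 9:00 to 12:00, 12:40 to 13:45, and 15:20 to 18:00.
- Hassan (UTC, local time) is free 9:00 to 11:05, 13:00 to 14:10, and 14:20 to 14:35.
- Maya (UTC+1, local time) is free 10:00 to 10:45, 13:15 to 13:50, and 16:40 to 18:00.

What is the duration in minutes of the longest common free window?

0 minutes

Emeka → UTC: 12:15–14:50, 15:15–15:50, 16:55–17:10.
Lars → UTC: 00:00–02:45, 03:25–04:40, 05:35–06:00.
Kira → UTC: 09:00–12:50, 13:05–14:00, 15:20–17:40.
Oren → UTC: 05:00–08:00, 08:40–09:45, 11:20–14:00.
Hassan → UTC: 09:00–11:05, 13:00–14:10, 14:20–14:35.
Maya → UTC: 09:00–09:45, 12:15–12:50, 15:40–17:00.
Emeka ∩ Lars: (none).
Emeka ∩ Lars ∩ Kira: (none).
Emeka ∩ Lars ∩ Kira ∩ Oren: (none).
Emeka ∩ Lars ∩ Kira ∩ Oren ∩ Hassan: (none).
Emeka ∩ Lars ∩ Kira ∩ Oren ∩ Hassan ∩ Maya: (none).
No common window.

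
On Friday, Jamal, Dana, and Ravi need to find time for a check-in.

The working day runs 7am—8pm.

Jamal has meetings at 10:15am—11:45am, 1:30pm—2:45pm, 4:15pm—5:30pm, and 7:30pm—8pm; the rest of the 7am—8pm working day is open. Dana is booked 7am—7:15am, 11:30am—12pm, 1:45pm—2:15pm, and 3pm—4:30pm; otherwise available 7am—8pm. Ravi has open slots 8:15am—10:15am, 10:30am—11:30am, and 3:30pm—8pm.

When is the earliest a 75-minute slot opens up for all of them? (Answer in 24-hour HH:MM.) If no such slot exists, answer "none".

Jamal free within 07:00–20:00: 07:00–10:15, 11:45–13:30, 14:45–16:15, 17:30–19:30.
Dana free within 07:00–20:00: 07:15–11:30, 12:00–13:45, 14:15–15:00, 16:30–20:00.
Jamal ∩ Dana: 07:15–10:15, 12:00–13:30, 14:45–15:00, 17:30–19:30.
Jamal ∩ Dana ∩ Ravi: 08:15–10:15, 17:30–19:30.
Windows ≥ 75 min: 08:15–10:15, 17:30–19:30.
Earliest such window starts at 08:15.

08:15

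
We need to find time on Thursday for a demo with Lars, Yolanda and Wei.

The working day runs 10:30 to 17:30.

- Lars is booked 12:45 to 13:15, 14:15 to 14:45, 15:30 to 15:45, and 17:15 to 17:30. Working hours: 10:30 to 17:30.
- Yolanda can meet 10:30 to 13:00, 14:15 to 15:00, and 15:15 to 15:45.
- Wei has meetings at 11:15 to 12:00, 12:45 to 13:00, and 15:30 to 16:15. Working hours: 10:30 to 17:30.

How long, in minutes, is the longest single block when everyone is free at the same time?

45 minutes

Lars free within 10:30–17:30: 10:30–12:45, 13:15–14:15, 14:45–15:30, 15:45–17:15.
Wei free within 10:30–17:30: 10:30–11:15, 12:00–12:45, 13:00–15:30, 16:15–17:30.
Lars ∩ Yolanda: 10:30–12:45, 14:45–15:00, 15:15–15:30.
Lars ∩ Yolanda ∩ Wei: 10:30–11:15, 12:00–12:45, 14:45–15:00, 15:15–15:30.
Common window lengths: 45, 45, 15, 15 min; longest is 45.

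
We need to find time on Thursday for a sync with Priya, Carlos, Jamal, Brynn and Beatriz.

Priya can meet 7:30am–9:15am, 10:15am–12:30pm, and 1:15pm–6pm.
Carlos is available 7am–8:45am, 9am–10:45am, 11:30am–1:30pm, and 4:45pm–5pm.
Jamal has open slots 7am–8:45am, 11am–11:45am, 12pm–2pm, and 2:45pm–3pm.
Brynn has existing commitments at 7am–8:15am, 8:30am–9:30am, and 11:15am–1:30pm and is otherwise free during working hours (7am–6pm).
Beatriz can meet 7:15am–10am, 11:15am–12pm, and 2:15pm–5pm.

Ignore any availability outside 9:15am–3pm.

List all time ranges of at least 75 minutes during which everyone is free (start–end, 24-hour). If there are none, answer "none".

Brynn free within 07:00–18:00: 08:15–08:30, 09:30–11:15, 13:30–18:00.
Priya ∩ Carlos: 07:30–08:45, 09:00–09:15, 10:15–10:45, 11:30–12:30, 13:15–13:30, 16:45–17:00.
Priya ∩ Carlos ∩ Jamal: 07:30–08:45, 11:30–11:45, 12:00–12:30, 13:15–13:30.
Priya ∩ Carlos ∩ Jamal ∩ Brynn: 08:15–08:30.
Priya ∩ Carlos ∩ Jamal ∩ Brynn ∩ Beatriz: 08:15–08:30.
Restricted to 09:15–15:00: (none).
Windows ≥ 75 min: (none).

none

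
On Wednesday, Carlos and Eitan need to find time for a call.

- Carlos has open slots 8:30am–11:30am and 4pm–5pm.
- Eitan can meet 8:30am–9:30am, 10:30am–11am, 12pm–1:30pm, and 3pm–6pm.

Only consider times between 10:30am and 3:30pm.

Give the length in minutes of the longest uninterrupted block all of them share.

Carlos ∩ Eitan: 08:30–09:30, 10:30–11:00, 16:00–17:00.
Restricted to 10:30–15:30: 10:30–11:00.
Single common window of 30 minutes.

30 minutes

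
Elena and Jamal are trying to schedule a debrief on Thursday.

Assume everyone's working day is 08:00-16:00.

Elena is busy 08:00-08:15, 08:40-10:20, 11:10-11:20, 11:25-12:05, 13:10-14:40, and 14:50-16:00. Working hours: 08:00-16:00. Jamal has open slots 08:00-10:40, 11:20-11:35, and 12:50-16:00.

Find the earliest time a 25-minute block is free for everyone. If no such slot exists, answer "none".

08:15

Elena free within 08:00–16:00: 08:15–08:40, 10:20–11:10, 11:20–11:25, 12:05–13:10, 14:40–14:50.
Elena ∩ Jamal: 08:15–08:40, 10:20–10:40, 11:20–11:25, 12:50–13:10, 14:40–14:50.
Windows ≥ 25 min: 08:15–08:40.
Earliest such window starts at 08:15.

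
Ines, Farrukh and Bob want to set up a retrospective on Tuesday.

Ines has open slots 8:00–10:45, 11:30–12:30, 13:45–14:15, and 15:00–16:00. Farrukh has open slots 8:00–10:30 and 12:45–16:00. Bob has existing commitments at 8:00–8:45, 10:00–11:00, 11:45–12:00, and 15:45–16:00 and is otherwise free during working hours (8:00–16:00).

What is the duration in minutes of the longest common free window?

Bob free within 08:00–16:00: 08:45–10:00, 11:00–11:45, 12:00–15:45.
Ines ∩ Farrukh: 08:00–10:30, 13:45–14:15, 15:00–16:00.
Ines ∩ Farrukh ∩ Bob: 08:45–10:00, 13:45–14:15, 15:00–15:45.
Common window lengths: 75, 30, 45 min; longest is 75.

75 minutes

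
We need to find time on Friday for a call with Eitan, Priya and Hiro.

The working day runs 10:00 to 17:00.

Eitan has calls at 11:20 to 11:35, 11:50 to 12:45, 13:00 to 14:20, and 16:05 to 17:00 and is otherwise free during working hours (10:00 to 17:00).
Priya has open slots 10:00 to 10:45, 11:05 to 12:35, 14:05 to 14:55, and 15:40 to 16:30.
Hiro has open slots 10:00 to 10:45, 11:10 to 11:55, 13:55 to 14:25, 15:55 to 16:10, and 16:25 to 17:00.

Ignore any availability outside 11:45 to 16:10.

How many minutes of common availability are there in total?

Eitan free within 10:00–17:00: 10:00–11:20, 11:35–11:50, 12:45–13:00, 14:20–16:05.
Eitan ∩ Priya: 10:00–10:45, 11:05–11:20, 11:35–11:50, 14:20–14:55, 15:40–16:05.
Eitan ∩ Priya ∩ Hiro: 10:00–10:45, 11:10–11:20, 11:35–11:50, 14:20–14:25, 15:55–16:05.
Restricted to 11:45–16:10: 11:45–11:50, 14:20–14:25, 15:55–16:05.
Total common minutes: 5 + 5 + 10 = 20.

20 minutes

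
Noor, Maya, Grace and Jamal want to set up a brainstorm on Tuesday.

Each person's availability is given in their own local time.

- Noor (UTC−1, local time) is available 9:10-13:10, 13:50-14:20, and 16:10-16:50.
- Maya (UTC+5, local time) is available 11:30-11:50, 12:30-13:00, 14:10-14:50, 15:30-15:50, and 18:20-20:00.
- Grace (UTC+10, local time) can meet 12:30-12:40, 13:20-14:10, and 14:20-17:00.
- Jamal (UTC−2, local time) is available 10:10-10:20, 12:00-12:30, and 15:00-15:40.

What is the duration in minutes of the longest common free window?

0 minutes

Noor → UTC: 10:10–14:10, 14:50–15:20, 17:10–17:50.
Maya → UTC: 06:30–06:50, 07:30–08:00, 09:10–09:50, 10:30–10:50, 13:20–15:00.
Grace → UTC: 02:30–02:40, 03:20–04:10, 04:20–07:00.
Jamal → UTC: 12:10–12:20, 14:00–14:30, 17:00–17:40.
Noor ∩ Maya: 10:30–10:50, 13:20–14:10, 14:50–15:00.
Noor ∩ Maya ∩ Grace: (none).
Noor ∩ Maya ∩ Grace ∩ Jamal: (none).
No common window.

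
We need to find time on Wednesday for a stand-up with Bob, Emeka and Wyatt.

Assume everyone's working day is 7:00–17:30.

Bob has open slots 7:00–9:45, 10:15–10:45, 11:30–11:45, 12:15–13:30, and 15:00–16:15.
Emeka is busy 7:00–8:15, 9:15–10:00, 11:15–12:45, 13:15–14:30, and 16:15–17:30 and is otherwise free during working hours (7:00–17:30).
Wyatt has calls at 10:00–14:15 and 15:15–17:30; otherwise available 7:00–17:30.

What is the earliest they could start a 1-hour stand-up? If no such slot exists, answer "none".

Emeka free within 07:00–17:30: 08:15–09:15, 10:00–11:15, 12:45–13:15, 14:30–16:15.
Wyatt free within 07:00–17:30: 07:00–10:00, 14:15–15:15.
Bob ∩ Emeka: 08:15–09:15, 10:15–10:45, 12:45–13:15, 15:00–16:15.
Bob ∩ Emeka ∩ Wyatt: 08:15–09:15, 15:00–15:15.
Windows ≥ 60 min: 08:15–09:15.
Earliest such window starts at 08:15.

08:15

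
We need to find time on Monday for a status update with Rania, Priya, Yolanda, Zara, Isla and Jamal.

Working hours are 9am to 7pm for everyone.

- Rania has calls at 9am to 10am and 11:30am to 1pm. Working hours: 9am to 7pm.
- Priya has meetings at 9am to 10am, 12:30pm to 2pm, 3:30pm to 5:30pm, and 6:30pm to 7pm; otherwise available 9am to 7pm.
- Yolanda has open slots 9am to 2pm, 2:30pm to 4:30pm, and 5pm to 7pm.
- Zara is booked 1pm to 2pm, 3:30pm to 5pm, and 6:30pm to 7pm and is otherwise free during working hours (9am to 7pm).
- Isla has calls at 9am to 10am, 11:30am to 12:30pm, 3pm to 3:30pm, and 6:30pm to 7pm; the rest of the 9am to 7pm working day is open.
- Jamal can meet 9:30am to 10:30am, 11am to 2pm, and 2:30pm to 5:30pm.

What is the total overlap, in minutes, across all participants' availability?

90 minutes

Rania free within 09:00–19:00: 10:00–11:30, 13:00–19:00.
Priya free within 09:00–19:00: 10:00–12:30, 14:00–15:30, 17:30–18:30.
Zara free within 09:00–19:00: 09:00–13:00, 14:00–15:30, 17:00–18:30.
Isla free within 09:00–19:00: 10:00–11:30, 12:30–15:00, 15:30–18:30.
Rania ∩ Priya: 10:00–11:30, 14:00–15:30, 17:30–18:30.
Rania ∩ Priya ∩ Yolanda: 10:00–11:30, 14:30–15:30, 17:30–18:30.
Rania ∩ Priya ∩ Yolanda ∩ Zara: 10:00–11:30, 14:30–15:30, 17:30–18:30.
Rania ∩ Priya ∩ Yolanda ∩ Zara ∩ Isla: 10:00–11:30, 14:30–15:00, 17:30–18:30.
Rania ∩ Priya ∩ Yolanda ∩ Zara ∩ Isla ∩ Jamal: 10:00–10:30, 11:00–11:30, 14:30–15:00.
Total common minutes: 30 + 30 + 30 = 90.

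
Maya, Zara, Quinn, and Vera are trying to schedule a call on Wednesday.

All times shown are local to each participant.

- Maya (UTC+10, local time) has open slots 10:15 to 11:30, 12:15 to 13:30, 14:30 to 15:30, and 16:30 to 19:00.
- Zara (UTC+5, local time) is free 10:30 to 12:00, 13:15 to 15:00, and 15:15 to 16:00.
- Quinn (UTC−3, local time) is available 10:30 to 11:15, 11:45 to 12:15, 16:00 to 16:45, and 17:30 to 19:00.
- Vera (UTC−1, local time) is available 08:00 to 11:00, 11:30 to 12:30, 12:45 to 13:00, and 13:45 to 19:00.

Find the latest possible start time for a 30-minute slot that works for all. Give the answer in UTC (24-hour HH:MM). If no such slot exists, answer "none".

none

Maya → UTC: 00:15–01:30, 02:15–03:30, 04:30–05:30, 06:30–09:00.
Zara → UTC: 05:30–07:00, 08:15–10:00, 10:15–11:00.
Quinn → UTC: 13:30–14:15, 14:45–15:15, 19:00–19:45, 20:30–22:00.
Vera → UTC: 09:00–12:00, 12:30–13:30, 13:45–14:00, 14:45–20:00.
Maya ∩ Zara: 06:30–07:00, 08:15–09:00.
Maya ∩ Zara ∩ Quinn: (none).
Maya ∩ Zara ∩ Quinn ∩ Vera: (none).
Windows ≥ 30 min: (none).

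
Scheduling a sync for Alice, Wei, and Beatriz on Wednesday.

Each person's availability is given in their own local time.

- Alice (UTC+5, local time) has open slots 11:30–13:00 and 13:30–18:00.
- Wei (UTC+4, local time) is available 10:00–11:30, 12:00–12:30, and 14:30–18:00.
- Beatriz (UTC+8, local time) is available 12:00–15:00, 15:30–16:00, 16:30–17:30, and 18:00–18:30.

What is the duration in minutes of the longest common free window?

30 minutes

Alice → UTC: 06:30–08:00, 08:30–13:00.
Wei → UTC: 06:00–07:30, 08:00–08:30, 10:30–14:00.
Beatriz → UTC: 04:00–07:00, 07:30–08:00, 08:30–09:30, 10:00–10:30.
Alice ∩ Wei: 06:30–07:30, 10:30–13:00.
Alice ∩ Wei ∩ Beatriz: 06:30–07:00.
Single common window of 30 minutes.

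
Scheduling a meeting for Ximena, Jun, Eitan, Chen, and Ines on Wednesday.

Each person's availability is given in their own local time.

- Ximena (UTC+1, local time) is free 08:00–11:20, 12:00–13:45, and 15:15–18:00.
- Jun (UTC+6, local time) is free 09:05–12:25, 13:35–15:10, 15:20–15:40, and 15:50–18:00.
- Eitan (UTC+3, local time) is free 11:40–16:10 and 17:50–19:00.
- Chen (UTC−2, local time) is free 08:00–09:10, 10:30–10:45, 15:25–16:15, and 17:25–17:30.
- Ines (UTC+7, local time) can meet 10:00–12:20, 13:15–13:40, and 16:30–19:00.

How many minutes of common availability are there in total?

30 minutes

Ximena → UTC: 07:00–10:20, 11:00–12:45, 14:15–17:00.
Jun → UTC: 03:05–06:25, 07:35–09:10, 09:20–09:40, 09:50–12:00.
Eitan → UTC: 08:40–13:10, 14:50–16:00.
Chen → UTC: 10:00–11:10, 12:30–12:45, 17:25–18:15, 19:25–19:30.
Ines → UTC: 03:00–05:20, 06:15–06:40, 09:30–12:00.
Ximena ∩ Jun: 07:35–09:10, 09:20–09:40, 09:50–10:20, 11:00–12:00.
Ximena ∩ Jun ∩ Eitan: 08:40–09:10, 09:20–09:40, 09:50–10:20, 11:00–12:00.
Ximena ∩ Jun ∩ Eitan ∩ Chen: 10:00–10:20, 11:00–11:10.
Ximena ∩ Jun ∩ Eitan ∩ Chen ∩ Ines: 10:00–10:20, 11:00–11:10.
Total common minutes: 20 + 10 = 30.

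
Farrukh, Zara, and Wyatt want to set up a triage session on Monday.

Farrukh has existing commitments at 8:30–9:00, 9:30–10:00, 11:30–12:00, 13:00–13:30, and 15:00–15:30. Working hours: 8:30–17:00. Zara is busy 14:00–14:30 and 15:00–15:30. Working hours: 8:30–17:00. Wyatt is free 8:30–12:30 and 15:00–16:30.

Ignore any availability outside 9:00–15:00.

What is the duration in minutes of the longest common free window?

Farrukh free within 08:30–17:00: 09:00–09:30, 10:00–11:30, 12:00–13:00, 13:30–15:00, 15:30–17:00.
Zara free within 08:30–17:00: 08:30–14:00, 14:30–15:00, 15:30–17:00.
Farrukh ∩ Zara: 09:00–09:30, 10:00–11:30, 12:00–13:00, 13:30–14:00, 14:30–15:00, 15:30–17:00.
Farrukh ∩ Zara ∩ Wyatt: 09:00–09:30, 10:00–11:30, 12:00–12:30, 15:30–16:30.
Restricted to 09:00–15:00: 09:00–09:30, 10:00–11:30, 12:00–12:30.
Common window lengths: 30, 90, 30 min; longest is 90.

90 minutes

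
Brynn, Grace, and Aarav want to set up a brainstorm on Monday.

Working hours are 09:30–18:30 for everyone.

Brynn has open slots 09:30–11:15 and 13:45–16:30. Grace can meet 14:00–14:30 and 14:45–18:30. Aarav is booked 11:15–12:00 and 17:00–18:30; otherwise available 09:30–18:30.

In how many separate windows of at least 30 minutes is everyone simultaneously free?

Aarav free within 09:30–18:30: 09:30–11:15, 12:00–17:00.
Brynn ∩ Grace: 14:00–14:30, 14:45–16:30.
Brynn ∩ Grace ∩ Aarav: 14:00–14:30, 14:45–16:30.
Windows ≥ 30 min: 14:00–14:30, 14:45–16:30.
That's 2 windows.

2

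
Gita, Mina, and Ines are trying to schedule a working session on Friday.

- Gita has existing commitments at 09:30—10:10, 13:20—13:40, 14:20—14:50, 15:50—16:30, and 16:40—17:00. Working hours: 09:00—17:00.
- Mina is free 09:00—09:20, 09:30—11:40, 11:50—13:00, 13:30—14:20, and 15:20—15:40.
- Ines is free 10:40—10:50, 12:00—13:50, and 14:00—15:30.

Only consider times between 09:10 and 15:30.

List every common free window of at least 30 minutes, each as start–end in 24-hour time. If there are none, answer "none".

12:00–13:00

Gita free within 09:00–17:00: 09:00–09:30, 10:10–13:20, 13:40–14:20, 14:50–15:50, 16:30–16:40.
Gita ∩ Mina: 09:00–09:20, 10:10–11:40, 11:50–13:00, 13:40–14:20, 15:20–15:40.
Gita ∩ Mina ∩ Ines: 10:40–10:50, 12:00–13:00, 13:40–13:50, 14:00–14:20, 15:20–15:30.
Restricted to 09:10–15:30: 10:40–10:50, 12:00–13:00, 13:40–13:50, 14:00–14:20, 15:20–15:30.
Windows ≥ 30 min: 12:00–13:00.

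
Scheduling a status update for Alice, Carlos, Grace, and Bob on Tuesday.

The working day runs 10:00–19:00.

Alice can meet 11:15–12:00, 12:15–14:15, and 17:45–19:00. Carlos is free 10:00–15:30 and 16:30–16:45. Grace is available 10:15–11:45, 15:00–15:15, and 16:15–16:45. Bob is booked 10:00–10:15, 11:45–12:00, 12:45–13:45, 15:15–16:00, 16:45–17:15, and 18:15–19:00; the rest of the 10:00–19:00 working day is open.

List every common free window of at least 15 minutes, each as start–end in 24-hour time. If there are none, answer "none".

11:15–11:45

Bob free within 10:00–19:00: 10:15–11:45, 12:00–12:45, 13:45–15:15, 16:00–16:45, 17:15–18:15.
Alice ∩ Carlos: 11:15–12:00, 12:15–14:15.
Alice ∩ Carlos ∩ Grace: 11:15–11:45.
Alice ∩ Carlos ∩ Grace ∩ Bob: 11:15–11:45.
Windows ≥ 15 min: 11:15–11:45.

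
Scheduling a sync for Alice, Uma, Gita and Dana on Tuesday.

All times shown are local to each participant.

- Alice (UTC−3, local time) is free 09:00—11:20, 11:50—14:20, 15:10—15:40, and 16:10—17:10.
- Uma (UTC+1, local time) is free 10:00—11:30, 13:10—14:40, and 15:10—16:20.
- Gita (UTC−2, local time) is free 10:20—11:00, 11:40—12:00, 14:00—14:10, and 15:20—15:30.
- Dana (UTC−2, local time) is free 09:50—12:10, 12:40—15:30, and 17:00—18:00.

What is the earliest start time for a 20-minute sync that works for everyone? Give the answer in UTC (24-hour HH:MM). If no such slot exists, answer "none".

12:20

Alice → UTC: 12:00–14:20, 14:50–17:20, 18:10–18:40, 19:10–20:10.
Uma → UTC: 09:00–10:30, 12:10–13:40, 14:10–15:20.
Gita → UTC: 12:20–13:00, 13:40–14:00, 16:00–16:10, 17:20–17:30.
Dana → UTC: 11:50–14:10, 14:40–17:30, 19:00–20:00.
Alice ∩ Uma: 12:10–13:40, 14:10–14:20, 14:50–15:20.
Alice ∩ Uma ∩ Gita: 12:20–13:00.
Alice ∩ Uma ∩ Gita ∩ Dana: 12:20–13:00.
Windows ≥ 20 min: 12:20–13:00.
Earliest such window starts at 12:20.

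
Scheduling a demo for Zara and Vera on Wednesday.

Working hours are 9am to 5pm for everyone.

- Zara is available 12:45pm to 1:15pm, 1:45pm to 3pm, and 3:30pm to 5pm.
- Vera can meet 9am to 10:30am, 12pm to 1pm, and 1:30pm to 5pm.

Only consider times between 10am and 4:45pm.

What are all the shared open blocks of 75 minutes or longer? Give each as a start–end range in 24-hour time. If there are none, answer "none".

13:45–15:00, 15:30–16:45

Zara ∩ Vera: 12:45–13:00, 13:45–15:00, 15:30–17:00.
Restricted to 10:00–16:45: 12:45–13:00, 13:45–15:00, 15:30–16:45.
Windows ≥ 75 min: 13:45–15:00, 15:30–16:45.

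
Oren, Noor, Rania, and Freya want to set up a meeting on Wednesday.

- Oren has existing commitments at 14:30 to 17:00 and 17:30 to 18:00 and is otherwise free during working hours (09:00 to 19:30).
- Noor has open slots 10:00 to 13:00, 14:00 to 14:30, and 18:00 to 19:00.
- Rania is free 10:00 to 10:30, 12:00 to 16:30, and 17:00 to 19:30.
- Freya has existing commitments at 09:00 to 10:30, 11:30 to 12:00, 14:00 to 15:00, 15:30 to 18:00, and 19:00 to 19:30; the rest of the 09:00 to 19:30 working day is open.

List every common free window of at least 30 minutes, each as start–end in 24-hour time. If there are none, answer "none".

12:00–13:00, 18:00–19:00

Oren free within 09:00–19:30: 09:00–14:30, 17:00–17:30, 18:00–19:30.
Freya free within 09:00–19:30: 10:30–11:30, 12:00–14:00, 15:00–15:30, 18:00–19:00.
Oren ∩ Noor: 10:00–13:00, 14:00–14:30, 18:00–19:00.
Oren ∩ Noor ∩ Rania: 10:00–10:30, 12:00–13:00, 14:00–14:30, 18:00–19:00.
Oren ∩ Noor ∩ Rania ∩ Freya: 12:00–13:00, 18:00–19:00.
Windows ≥ 30 min: 12:00–13:00, 18:00–19:00.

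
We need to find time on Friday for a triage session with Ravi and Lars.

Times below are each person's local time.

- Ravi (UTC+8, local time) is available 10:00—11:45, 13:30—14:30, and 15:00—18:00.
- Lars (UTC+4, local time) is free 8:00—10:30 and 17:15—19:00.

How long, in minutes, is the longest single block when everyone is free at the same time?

60 minutes

Ravi → UTC: 02:00–03:45, 05:30–06:30, 07:00–10:00.
Lars → UTC: 04:00–06:30, 13:15–15:00.
Ravi ∩ Lars: 05:30–06:30.
Single common window of 60 minutes.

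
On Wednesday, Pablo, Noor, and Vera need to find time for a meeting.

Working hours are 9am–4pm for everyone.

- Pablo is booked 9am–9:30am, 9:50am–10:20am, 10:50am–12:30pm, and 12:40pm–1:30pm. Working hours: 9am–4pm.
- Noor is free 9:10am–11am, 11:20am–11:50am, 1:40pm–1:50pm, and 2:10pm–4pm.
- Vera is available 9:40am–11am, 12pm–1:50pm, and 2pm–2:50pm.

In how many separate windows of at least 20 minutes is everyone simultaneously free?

2

Pablo free within 09:00–16:00: 09:30–09:50, 10:20–10:50, 12:30–12:40, 13:30–16:00.
Pablo ∩ Noor: 09:30–09:50, 10:20–10:50, 13:40–13:50, 14:10–16:00.
Pablo ∩ Noor ∩ Vera: 09:40–09:50, 10:20–10:50, 13:40–13:50, 14:10–14:50.
Windows ≥ 20 min: 10:20–10:50, 14:10–14:50.
That's 2 windows.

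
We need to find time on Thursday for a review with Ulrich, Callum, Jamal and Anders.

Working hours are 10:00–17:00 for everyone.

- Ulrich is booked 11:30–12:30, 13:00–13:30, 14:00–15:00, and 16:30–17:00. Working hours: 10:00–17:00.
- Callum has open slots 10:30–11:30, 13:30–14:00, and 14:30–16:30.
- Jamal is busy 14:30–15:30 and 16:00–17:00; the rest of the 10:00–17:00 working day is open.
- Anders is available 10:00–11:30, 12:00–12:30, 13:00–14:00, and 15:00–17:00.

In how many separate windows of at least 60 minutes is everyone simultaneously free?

1

Ulrich free within 10:00–17:00: 10:00–11:30, 12:30–13:00, 13:30–14:00, 15:00–16:30.
Jamal free within 10:00–17:00: 10:00–14:30, 15:30–16:00.
Ulrich ∩ Callum: 10:30–11:30, 13:30–14:00, 15:00–16:30.
Ulrich ∩ Callum ∩ Jamal: 10:30–11:30, 13:30–14:00, 15:30–16:00.
Ulrich ∩ Callum ∩ Jamal ∩ Anders: 10:30–11:30, 13:30–14:00, 15:30–16:00.
Windows ≥ 60 min: 10:30–11:30.
That's 1 window.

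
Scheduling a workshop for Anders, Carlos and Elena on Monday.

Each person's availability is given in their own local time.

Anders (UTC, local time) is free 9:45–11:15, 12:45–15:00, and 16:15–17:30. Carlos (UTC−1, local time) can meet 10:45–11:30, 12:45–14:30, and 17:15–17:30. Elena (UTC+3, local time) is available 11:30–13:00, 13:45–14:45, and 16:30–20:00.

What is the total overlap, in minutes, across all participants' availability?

Anders → UTC: 09:45–11:15, 12:45–15:00, 16:15–17:30.
Carlos → UTC: 11:45–12:30, 13:45–15:30, 18:15–18:30.
Elena → UTC: 08:30–10:00, 10:45–11:45, 13:30–17:00.
Anders ∩ Carlos: 13:45–15:00.
Anders ∩ Carlos ∩ Elena: 13:45–15:00.
Total common minutes: 75.

75 minutes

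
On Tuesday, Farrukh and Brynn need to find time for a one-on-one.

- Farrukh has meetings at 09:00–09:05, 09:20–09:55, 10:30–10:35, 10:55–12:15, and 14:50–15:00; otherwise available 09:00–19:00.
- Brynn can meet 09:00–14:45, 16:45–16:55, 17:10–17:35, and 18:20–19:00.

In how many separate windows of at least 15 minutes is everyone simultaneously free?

Farrukh free within 09:00–19:00: 09:05–09:20, 09:55–10:30, 10:35–10:55, 12:15–14:50, 15:00–19:00.
Farrukh ∩ Brynn: 09:05–09:20, 09:55–10:30, 10:35–10:55, 12:15–14:45, 16:45–16:55, 17:10–17:35, 18:20–19:00.
Windows ≥ 15 min: 09:05–09:20, 09:55–10:30, 10:35–10:55, 12:15–14:45, 17:10–17:35, 18:20–19:00.
That's 6 windows.

6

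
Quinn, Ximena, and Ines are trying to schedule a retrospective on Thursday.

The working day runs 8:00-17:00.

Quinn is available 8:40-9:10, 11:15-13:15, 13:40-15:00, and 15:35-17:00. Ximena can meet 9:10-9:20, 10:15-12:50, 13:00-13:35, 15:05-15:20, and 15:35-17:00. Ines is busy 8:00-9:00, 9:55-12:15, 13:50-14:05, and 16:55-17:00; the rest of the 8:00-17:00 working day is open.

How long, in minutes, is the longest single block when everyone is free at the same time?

80 minutes

Ines free within 08:00–17:00: 09:00–09:55, 12:15–13:50, 14:05–16:55.
Quinn ∩ Ximena: 11:15–12:50, 13:00–13:15, 15:35–17:00.
Quinn ∩ Ximena ∩ Ines: 12:15–12:50, 13:00–13:15, 15:35–16:55.
Common window lengths: 35, 15, 80 min; longest is 80.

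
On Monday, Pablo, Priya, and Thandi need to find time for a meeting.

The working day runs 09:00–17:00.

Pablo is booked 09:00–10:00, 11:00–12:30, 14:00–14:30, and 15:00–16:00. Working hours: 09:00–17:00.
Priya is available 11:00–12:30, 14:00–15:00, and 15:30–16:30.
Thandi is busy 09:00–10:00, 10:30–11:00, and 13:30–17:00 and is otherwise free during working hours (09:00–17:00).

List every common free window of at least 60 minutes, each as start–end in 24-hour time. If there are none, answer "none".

none

Pablo free within 09:00–17:00: 10:00–11:00, 12:30–14:00, 14:30–15:00, 16:00–17:00.
Thandi free within 09:00–17:00: 10:00–10:30, 11:00–13:30.
Pablo ∩ Priya: 14:30–15:00, 16:00–16:30.
Pablo ∩ Priya ∩ Thandi: (none).
Windows ≥ 60 min: (none).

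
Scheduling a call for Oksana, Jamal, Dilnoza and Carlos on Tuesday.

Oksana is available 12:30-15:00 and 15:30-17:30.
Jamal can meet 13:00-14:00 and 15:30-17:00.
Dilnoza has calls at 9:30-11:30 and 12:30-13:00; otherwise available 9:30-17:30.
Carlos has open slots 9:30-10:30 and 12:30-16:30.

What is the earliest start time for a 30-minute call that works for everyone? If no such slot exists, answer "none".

Dilnoza free within 09:30–17:30: 11:30–12:30, 13:00–17:30.
Oksana ∩ Jamal: 13:00–14:00, 15:30–17:00.
Oksana ∩ Jamal ∩ Dilnoza: 13:00–14:00, 15:30–17:00.
Oksana ∩ Jamal ∩ Dilnoza ∩ Carlos: 13:00–14:00, 15:30–16:30.
Windows ≥ 30 min: 13:00–14:00, 15:30–16:30.
Earliest such window starts at 13:00.

13:00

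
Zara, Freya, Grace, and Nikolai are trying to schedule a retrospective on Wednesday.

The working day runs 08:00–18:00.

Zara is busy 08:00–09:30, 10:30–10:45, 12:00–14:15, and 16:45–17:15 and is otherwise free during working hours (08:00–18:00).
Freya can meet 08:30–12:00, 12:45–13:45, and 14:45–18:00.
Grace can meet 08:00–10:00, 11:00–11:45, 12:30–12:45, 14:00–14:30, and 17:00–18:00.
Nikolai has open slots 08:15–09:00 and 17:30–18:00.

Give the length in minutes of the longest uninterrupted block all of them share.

30 minutes

Zara free within 08:00–18:00: 09:30–10:30, 10:45–12:00, 14:15–16:45, 17:15–18:00.
Zara ∩ Freya: 09:30–10:30, 10:45–12:00, 14:45–16:45, 17:15–18:00.
Zara ∩ Freya ∩ Grace: 09:30–10:00, 11:00–11:45, 17:15–18:00.
Zara ∩ Freya ∩ Grace ∩ Nikolai: 17:30–18:00.
Single common window of 30 minutes.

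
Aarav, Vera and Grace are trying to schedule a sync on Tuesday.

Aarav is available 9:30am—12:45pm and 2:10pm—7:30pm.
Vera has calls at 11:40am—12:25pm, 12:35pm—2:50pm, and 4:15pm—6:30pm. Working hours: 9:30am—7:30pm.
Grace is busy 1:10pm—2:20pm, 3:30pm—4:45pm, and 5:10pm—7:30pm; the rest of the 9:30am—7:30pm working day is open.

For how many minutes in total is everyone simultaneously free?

180 minutes

Vera free within 09:30–19:30: 09:30–11:40, 12:25–12:35, 14:50–16:15, 18:30–19:30.
Grace free within 09:30–19:30: 09:30–13:10, 14:20–15:30, 16:45–17:10.
Aarav ∩ Vera: 09:30–11:40, 12:25–12:35, 14:50–16:15, 18:30–19:30.
Aarav ∩ Vera ∩ Grace: 09:30–11:40, 12:25–12:35, 14:50–15:30.
Total common minutes: 130 + 10 + 40 = 180.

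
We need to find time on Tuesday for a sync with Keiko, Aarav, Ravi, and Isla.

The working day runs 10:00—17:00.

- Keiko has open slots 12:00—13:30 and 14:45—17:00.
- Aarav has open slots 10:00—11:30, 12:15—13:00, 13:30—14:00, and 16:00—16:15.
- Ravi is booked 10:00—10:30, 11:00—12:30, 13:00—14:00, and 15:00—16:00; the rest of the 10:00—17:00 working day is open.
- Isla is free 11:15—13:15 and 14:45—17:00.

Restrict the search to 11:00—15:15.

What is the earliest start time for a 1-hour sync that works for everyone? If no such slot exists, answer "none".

Ravi free within 10:00–17:00: 10:30–11:00, 12:30–13:00, 14:00–15:00, 16:00–17:00.
Keiko ∩ Aarav: 12:15–13:00, 16:00–16:15.
Keiko ∩ Aarav ∩ Ravi: 12:30–13:00, 16:00–16:15.
Keiko ∩ Aarav ∩ Ravi ∩ Isla: 12:30–13:00, 16:00–16:15.
Restricted to 11:00–15:15: 12:30–13:00.
Windows ≥ 60 min: (none).

none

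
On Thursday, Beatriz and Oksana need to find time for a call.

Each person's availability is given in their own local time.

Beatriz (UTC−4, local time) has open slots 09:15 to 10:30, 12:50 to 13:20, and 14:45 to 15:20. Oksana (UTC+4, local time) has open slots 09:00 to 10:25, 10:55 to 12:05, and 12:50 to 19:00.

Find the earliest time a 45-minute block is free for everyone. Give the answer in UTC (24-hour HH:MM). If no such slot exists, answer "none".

13:15

Beatriz → UTC: 13:15–14:30, 16:50–17:20, 18:45–19:20.
Oksana → UTC: 05:00–06:25, 06:55–08:05, 08:50–15:00.
Beatriz ∩ Oksana: 13:15–14:30.
Windows ≥ 45 min: 13:15–14:30.
Earliest such window starts at 13:15.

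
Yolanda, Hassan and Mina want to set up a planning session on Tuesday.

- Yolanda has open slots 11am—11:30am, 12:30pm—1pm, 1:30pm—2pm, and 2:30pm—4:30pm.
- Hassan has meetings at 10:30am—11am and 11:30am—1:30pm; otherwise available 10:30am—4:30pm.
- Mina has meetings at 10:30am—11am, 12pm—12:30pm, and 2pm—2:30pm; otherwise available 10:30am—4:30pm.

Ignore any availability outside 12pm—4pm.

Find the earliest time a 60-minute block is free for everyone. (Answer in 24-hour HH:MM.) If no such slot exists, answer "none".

14:30

Hassan free within 10:30–16:30: 11:00–11:30, 13:30–16:30.
Mina free within 10:30–16:30: 11:00–12:00, 12:30–14:00, 14:30–16:30.
Yolanda ∩ Hassan: 11:00–11:30, 13:30–14:00, 14:30–16:30.
Yolanda ∩ Hassan ∩ Mina: 11:00–11:30, 13:30–14:00, 14:30–16:30.
Restricted to 12:00–16:00: 13:30–14:00, 14:30–16:00.
Windows ≥ 60 min: 14:30–16:00.
Earliest such window starts at 14:30.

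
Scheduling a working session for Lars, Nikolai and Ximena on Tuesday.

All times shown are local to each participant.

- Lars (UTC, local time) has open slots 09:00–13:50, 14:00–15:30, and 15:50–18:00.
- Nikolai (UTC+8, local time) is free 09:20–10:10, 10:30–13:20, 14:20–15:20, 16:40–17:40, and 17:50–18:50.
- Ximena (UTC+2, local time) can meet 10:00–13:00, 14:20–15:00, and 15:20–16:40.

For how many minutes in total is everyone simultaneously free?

100 minutes

Lars → UTC: 09:00–13:50, 14:00–15:30, 15:50–18:00.
Nikolai → UTC: 01:20–02:10, 02:30–05:20, 06:20–07:20, 08:40–09:40, 09:50–10:50.
Ximena → UTC: 08:00–11:00, 12:20–13:00, 13:20–14:40.
Lars ∩ Nikolai: 09:00–09:40, 09:50–10:50.
Lars ∩ Nikolai ∩ Ximena: 09:00–09:40, 09:50–10:50.
Total common minutes: 40 + 60 = 100.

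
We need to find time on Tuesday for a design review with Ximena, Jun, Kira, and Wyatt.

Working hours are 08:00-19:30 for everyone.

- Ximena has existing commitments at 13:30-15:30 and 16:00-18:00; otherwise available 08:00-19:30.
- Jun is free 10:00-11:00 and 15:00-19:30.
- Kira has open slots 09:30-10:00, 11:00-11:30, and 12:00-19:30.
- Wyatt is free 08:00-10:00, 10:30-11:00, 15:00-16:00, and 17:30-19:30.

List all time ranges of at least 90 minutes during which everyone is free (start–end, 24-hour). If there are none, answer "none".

Ximena free within 08:00–19:30: 08:00–13:30, 15:30–16:00, 18:00–19:30.
Ximena ∩ Jun: 10:00–11:00, 15:30–16:00, 18:00–19:30.
Ximena ∩ Jun ∩ Kira: 15:30–16:00, 18:00–19:30.
Ximena ∩ Jun ∩ Kira ∩ Wyatt: 15:30–16:00, 18:00–19:30.
Windows ≥ 90 min: 18:00–19:30.

18:00–19:30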